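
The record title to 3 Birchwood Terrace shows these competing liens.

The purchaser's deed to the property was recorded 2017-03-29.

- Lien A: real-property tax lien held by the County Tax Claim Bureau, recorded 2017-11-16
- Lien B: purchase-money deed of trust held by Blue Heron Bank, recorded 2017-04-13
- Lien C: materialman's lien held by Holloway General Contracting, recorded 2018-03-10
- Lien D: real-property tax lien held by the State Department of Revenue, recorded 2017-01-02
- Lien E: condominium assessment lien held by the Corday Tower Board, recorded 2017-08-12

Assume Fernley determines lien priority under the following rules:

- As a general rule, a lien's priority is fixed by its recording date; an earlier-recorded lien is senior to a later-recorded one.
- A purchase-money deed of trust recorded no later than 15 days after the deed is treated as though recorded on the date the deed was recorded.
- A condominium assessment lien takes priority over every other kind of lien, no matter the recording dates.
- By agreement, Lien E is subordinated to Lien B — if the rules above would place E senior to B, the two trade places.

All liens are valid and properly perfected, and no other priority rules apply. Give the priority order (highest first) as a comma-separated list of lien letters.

B, D, E, A, C

Effective dates after the stated exceptions: B relates back to the deed date 2017-03-29.
E is a condominium assessment lien, so it outranks all other liens regardless of date.
Among the remaining liens, by effective date: D (2017-01-02), B (2017-03-29), A (2017-11-16), C (2018-03-10).
The subordination applies — E was senior to B — so E and B swap.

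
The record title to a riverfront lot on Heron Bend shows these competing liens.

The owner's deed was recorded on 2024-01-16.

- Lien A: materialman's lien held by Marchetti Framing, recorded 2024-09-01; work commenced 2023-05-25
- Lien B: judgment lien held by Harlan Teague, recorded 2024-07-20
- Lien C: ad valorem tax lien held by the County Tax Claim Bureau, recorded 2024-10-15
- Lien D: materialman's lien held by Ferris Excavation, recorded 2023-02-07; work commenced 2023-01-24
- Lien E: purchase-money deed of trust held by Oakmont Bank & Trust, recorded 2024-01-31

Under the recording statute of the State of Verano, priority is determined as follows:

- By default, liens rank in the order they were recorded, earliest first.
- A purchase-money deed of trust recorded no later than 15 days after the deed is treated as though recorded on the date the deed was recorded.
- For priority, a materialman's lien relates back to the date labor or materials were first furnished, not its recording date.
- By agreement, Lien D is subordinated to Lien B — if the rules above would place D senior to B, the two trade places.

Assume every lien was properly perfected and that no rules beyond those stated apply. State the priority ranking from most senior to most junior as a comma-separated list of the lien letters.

B, A, E, D, C

Effective dates: A is treated as recorded 2023-05-25, the work-commencement date; D's effective date is 2023-01-24, when work began; E was recorded within the 15-day window, so its effective date is the deed date 2024-01-16.
By effective date, earliest first: D (2023-01-24), A (2023-05-25), E (2024-01-16), B (2024-07-20), C (2024-10-15).
Because D would otherwise rank above B, the subordination swaps them.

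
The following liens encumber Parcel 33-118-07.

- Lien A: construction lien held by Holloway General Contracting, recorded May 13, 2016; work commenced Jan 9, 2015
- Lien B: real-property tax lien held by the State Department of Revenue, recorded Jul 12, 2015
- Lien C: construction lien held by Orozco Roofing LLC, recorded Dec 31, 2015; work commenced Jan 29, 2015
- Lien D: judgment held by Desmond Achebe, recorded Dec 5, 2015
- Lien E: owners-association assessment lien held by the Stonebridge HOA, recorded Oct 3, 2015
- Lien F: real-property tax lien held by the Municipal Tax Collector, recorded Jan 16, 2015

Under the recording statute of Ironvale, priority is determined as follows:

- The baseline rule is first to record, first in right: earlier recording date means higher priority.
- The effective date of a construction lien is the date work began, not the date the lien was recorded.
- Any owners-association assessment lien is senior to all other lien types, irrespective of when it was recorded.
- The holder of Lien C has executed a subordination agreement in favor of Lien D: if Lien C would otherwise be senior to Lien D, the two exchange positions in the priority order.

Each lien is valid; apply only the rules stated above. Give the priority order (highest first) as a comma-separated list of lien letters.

Effective dates after the stated exceptions: A is treated as recorded Jan 9, 2015, the work-commencement date; C's effective date is Jan 29, 2015, when work began.
E is an owners-association assessment lien, so it outranks all other liens regardless of date.
Among the remaining liens, by effective date: A (Jan 9, 2015), F (Jan 16, 2015), C (Jan 29, 2015), B (Jul 12, 2015), D (Dec 5, 2015).
The subordination applies — C was senior to D — so C and D swap.

E, A, F, D, B, C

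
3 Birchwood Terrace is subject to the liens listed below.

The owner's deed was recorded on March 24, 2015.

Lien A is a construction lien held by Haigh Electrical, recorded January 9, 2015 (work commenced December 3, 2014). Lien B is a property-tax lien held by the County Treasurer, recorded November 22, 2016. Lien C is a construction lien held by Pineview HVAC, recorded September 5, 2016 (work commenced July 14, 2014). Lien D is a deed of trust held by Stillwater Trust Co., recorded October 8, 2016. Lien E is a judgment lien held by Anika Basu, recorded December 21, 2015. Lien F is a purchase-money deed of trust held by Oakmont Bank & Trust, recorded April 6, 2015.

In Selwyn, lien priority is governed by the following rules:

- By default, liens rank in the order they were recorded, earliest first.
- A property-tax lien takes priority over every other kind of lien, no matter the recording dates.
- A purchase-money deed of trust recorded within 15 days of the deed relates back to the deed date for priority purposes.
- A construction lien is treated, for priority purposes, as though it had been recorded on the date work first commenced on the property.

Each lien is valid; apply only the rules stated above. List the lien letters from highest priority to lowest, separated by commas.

B, C, A, F, E, D

Effective dates: A relates back to December 3, 2014 (work commenced); C is treated as recorded July 14, 2014, the work-commencement date; F's effective date is the deed date, March 24, 2015.
B is a property-tax lien, so it outranks all other liens regardless of date.
Ordering the rest by effective date: C (July 14, 2014), A (December 3, 2014), F (March 24, 2015), E (December 21, 2015), D (October 8, 2016).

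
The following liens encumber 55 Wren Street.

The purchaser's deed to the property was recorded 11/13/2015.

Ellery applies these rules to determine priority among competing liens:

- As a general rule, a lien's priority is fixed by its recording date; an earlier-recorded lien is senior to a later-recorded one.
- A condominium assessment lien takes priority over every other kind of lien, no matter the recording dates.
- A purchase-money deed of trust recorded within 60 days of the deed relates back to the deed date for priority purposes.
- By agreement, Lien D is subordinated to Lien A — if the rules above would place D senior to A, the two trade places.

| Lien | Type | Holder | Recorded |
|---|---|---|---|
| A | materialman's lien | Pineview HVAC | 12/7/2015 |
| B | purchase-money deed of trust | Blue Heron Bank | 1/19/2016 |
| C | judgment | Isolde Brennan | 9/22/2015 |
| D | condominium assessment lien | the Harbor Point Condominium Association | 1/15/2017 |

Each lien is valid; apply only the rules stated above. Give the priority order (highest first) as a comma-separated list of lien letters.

A, C, D, B

Adjusting effective dates: B missed the 60-day window (67 days after the deed), so its recording date stands.
D is a condominium assessment lien and takes priority over every other lien.
Among the remaining liens, by effective date: C (9/22/2015), A (12/7/2015), B (1/19/2016).
D is senior to A before the subordination, so the two trade places.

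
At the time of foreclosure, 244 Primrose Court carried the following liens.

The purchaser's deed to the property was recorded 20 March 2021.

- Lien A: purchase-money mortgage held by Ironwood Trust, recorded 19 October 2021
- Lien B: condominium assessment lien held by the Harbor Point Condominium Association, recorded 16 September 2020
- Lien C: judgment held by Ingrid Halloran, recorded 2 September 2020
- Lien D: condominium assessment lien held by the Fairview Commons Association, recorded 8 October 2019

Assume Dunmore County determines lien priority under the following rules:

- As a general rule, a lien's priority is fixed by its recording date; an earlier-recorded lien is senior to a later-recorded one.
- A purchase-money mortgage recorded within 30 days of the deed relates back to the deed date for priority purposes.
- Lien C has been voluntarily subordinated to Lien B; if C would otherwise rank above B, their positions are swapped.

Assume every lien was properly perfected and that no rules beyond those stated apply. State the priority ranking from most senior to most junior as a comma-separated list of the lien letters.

Effective dates: A missed the 30-day window (213 days after the deed), so its recording date stands.
By effective date: D (8 October 2019), C (2 September 2020), B (16 September 2020), A (19 October 2021).
Because C would otherwise rank above B, the subordination swaps them.

D, B, C, A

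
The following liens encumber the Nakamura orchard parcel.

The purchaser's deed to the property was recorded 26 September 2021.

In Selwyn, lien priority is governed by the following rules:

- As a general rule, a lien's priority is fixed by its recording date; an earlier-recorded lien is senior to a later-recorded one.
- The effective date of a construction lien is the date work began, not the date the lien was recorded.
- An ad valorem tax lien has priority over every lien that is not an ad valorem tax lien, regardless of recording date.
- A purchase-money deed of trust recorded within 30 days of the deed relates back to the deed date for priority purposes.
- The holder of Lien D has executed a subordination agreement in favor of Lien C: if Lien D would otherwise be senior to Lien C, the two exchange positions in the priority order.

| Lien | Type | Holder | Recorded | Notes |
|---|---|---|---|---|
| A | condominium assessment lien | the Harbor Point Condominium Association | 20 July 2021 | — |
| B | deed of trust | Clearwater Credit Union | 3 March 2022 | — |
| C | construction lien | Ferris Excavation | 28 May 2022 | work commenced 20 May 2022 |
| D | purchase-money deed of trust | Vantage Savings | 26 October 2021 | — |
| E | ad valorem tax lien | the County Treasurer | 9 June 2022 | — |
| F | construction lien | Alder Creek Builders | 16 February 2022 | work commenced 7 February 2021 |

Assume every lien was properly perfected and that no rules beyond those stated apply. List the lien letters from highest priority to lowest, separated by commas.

First, effective dates: C is treated as recorded 20 May 2022, the work-commencement date; D relates back to the deed date 26 September 2021; F's effective date is 7 February 2021, when work began.
As an ad valorem tax lien, E is senior to every other lien.
Remaining liens by effective date: F (7 February 2021), A (20 July 2021), D (26 September 2021), B (3 March 2022), C (20 May 2022).
The subordination applies — D was senior to C — so D and C swap.

E, F, A, C, B, D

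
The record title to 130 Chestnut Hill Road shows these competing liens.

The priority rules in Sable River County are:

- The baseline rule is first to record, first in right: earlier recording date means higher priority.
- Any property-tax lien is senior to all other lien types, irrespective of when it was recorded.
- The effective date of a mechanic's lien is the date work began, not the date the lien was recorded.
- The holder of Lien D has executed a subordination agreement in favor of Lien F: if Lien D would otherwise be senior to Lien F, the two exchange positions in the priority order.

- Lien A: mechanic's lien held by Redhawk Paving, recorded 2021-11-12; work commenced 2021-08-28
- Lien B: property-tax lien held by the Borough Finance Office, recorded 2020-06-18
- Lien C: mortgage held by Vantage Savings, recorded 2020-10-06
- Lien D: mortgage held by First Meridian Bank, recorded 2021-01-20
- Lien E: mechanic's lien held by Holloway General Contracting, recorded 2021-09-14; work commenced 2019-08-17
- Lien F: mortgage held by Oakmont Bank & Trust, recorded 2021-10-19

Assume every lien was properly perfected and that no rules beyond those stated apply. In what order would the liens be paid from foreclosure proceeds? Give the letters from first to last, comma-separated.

B, E, C, F, A, D

Effective dates after the stated exceptions: A is treated as recorded 2021-08-28, the work-commencement date; E's effective date is 2019-08-17, when work began.
As a property-tax lien, B is senior to every other lien.
The other liens, earliest effective date first: E (2019-08-17), C (2020-10-06), D (2021-01-20), A (2021-08-28), F (2021-10-19).
D would otherwise be senior to F, so under the subordination agreement D and F exchange positions.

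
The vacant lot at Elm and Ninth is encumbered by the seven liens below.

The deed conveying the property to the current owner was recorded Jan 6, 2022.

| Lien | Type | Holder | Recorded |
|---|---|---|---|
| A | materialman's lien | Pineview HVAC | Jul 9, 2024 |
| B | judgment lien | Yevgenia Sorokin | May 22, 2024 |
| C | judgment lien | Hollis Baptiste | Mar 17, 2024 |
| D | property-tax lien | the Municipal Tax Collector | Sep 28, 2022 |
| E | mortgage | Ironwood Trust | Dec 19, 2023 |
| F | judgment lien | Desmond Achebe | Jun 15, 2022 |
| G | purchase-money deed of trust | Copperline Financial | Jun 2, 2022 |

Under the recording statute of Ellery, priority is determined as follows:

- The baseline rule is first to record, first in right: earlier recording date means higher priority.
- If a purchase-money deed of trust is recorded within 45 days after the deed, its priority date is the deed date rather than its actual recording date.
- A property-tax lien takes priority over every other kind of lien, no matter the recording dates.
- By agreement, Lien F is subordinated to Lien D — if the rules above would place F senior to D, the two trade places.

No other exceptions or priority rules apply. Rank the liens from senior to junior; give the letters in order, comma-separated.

D, G, F, E, C, B, A

Effective dates: G was recorded 147 days after the deed, outside the 45-day window, so it keeps its recording date.
D is a property-tax lien and takes priority over every other lien.
Ordering the rest by effective date: G (Jun 2, 2022), F (Jun 15, 2022), E (Dec 19, 2023), C (Mar 17, 2024), B (May 22, 2024), A (Jul 9, 2024).
F is already junior to D, so the subordination agreement changes nothing.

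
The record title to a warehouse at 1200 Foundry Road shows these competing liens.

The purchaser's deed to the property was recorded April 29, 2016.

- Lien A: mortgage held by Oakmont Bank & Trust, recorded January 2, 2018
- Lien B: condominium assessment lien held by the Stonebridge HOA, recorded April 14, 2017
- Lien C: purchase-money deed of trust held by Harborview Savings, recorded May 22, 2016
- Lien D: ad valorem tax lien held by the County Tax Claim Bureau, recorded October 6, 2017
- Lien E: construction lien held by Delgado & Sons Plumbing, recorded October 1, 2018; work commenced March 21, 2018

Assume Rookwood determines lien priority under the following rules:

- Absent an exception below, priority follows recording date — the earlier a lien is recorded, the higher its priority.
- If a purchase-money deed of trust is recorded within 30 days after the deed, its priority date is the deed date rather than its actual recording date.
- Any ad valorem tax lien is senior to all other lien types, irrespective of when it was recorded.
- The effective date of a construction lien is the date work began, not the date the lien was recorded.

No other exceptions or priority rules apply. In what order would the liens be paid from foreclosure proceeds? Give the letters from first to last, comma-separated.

First, effective dates: C's effective date is the deed date, April 29, 2016; E is treated as recorded March 21, 2018, the work-commencement date.
D is an ad valorem tax lien, so it outranks all other liens regardless of date.
Remaining liens by effective date: C (April 29, 2016), B (April 14, 2017), A (January 2, 2018), E (March 21, 2018).

D, C, B, A, E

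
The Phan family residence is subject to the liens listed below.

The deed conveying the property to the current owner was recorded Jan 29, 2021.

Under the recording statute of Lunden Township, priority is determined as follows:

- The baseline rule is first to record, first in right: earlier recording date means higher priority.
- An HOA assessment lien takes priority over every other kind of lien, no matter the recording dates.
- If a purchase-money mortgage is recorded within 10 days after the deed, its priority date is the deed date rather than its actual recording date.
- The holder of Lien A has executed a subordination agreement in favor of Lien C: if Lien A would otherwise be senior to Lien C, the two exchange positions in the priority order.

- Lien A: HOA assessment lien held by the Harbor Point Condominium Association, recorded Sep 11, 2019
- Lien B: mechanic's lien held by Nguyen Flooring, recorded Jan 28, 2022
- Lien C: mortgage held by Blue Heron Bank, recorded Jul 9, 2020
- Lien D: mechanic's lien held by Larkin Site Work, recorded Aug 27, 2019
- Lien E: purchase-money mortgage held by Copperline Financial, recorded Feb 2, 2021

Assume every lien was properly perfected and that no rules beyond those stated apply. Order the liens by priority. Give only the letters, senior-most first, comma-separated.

Effective dates: E's effective date is the deed date, Jan 29, 2021.
As an HOA assessment lien, A is senior to every other lien.
Remaining liens by effective date: D (Aug 27, 2019), C (Jul 9, 2020), E (Jan 29, 2021), B (Jan 28, 2022).
A would otherwise be senior to C, so under the subordination agreement A and C exchange positions.

C, D, A, E, B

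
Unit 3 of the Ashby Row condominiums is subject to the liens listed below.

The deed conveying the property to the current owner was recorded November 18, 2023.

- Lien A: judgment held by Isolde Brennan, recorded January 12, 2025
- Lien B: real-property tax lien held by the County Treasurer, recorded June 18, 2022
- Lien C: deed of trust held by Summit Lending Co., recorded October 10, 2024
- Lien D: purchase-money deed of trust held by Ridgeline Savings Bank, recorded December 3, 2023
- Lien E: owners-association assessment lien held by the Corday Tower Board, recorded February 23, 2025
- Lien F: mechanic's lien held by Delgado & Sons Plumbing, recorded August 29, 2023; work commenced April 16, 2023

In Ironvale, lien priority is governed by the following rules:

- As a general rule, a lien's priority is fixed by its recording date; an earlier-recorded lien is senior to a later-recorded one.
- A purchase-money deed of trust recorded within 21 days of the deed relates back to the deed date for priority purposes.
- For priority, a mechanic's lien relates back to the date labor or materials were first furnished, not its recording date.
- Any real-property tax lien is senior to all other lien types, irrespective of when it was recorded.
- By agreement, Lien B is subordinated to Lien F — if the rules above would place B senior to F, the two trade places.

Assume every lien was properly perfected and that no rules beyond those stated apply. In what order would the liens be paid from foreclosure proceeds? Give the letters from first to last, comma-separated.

F, B, D, C, A, E

Effective dates after the stated exceptions: D was recorded within the 21-day window, so its effective date is the deed date November 18, 2023; F relates back to April 16, 2023 (work commenced).
B is a real-property tax lien and takes priority over every other lien.
Remaining liens by effective date: F (April 16, 2023), D (November 18, 2023), C (October 10, 2024), A (January 12, 2025), E (February 23, 2025).
B would otherwise be senior to F, so under the subordination agreement B and F exchange positions.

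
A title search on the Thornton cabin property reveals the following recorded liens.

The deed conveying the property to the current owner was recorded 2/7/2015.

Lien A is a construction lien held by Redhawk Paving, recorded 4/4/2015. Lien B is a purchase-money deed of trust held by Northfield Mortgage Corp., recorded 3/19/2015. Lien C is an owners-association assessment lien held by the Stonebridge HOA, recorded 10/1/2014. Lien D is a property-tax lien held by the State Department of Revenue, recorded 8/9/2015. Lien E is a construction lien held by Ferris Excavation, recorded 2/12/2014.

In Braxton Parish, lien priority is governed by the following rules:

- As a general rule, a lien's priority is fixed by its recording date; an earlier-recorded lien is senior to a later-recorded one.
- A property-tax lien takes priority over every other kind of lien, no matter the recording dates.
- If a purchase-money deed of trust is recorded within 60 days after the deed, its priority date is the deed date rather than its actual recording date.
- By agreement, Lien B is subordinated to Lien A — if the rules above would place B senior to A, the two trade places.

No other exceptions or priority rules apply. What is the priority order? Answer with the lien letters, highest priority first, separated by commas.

D, E, C, A, B

Effective dates after the stated exceptions: B's effective date is the deed date, 2/7/2015.
D, as a property-tax lien, has superpriority and ranks first.
Ordering the rest by effective date: E (2/12/2014), C (10/1/2014), B (2/7/2015), A (4/4/2015).
B is senior to A before the subordination, so the two trade places.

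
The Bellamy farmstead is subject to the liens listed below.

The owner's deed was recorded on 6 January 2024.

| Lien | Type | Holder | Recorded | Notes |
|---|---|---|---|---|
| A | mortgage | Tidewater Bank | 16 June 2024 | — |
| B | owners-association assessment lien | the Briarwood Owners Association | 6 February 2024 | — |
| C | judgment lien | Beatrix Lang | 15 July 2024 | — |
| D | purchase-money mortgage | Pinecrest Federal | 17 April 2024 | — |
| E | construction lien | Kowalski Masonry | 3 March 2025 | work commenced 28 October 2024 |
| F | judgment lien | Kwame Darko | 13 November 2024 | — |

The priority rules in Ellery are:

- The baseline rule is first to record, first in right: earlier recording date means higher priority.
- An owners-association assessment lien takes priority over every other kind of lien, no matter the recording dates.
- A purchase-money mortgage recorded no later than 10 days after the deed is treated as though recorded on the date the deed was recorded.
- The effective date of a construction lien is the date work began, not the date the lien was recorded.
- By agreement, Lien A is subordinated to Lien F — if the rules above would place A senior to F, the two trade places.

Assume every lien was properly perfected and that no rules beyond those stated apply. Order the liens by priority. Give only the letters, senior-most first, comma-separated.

Effective dates after the stated exceptions: D was recorded 102 days after the deed — beyond 10 days — so no relation-back applies; E relates back to 28 October 2024 (work commenced).
B, as an owners-association assessment lien, has superpriority and ranks first.
Among the remaining liens, by effective date: D (17 April 2024), A (16 June 2024), C (15 July 2024), E (28 October 2024), F (13 November 2024).
A is senior to F before the subordination, so the two trade places.

B, D, F, C, E, A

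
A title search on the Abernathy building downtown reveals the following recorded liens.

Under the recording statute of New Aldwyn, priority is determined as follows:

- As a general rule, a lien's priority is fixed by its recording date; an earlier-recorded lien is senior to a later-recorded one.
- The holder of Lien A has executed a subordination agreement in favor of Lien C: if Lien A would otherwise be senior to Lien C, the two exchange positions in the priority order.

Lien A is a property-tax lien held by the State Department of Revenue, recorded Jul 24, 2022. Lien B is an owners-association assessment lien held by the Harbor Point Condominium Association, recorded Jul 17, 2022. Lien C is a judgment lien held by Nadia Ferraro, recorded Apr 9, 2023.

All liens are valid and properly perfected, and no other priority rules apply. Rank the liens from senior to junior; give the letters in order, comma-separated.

Ordering by effective date: B (Jul 17, 2022), A (Jul 24, 2022), C (Apr 9, 2023).
A is senior to C before the subordination, so the two trade places.

B, C, A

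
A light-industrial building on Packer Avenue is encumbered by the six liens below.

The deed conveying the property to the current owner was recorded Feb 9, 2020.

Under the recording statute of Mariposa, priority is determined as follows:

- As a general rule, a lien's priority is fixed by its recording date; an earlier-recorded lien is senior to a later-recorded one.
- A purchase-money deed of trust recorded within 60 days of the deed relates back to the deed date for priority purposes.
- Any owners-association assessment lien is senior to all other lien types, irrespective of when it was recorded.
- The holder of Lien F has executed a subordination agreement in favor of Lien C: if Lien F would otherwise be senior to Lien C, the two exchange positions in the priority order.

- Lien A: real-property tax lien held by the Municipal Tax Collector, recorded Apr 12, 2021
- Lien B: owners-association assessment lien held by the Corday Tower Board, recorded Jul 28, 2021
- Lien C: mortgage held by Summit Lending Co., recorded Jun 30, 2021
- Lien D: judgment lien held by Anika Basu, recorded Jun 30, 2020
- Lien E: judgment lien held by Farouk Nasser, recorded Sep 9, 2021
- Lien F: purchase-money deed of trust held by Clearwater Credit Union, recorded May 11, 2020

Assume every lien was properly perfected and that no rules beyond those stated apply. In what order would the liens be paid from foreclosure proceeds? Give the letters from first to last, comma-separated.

Effective dates: F was recorded 92 days after the deed, outside the 60-day window, so it keeps its recording date.
B is an owners-association assessment lien and takes priority over every other lien.
Remaining liens by effective date: F (May 11, 2020), D (Jun 30, 2020), A (Apr 12, 2021), C (Jun 30, 2021), E (Sep 9, 2021).
F would otherwise be senior to C, so under the subordination agreement F and C exchange positions.

B, C, D, A, F, E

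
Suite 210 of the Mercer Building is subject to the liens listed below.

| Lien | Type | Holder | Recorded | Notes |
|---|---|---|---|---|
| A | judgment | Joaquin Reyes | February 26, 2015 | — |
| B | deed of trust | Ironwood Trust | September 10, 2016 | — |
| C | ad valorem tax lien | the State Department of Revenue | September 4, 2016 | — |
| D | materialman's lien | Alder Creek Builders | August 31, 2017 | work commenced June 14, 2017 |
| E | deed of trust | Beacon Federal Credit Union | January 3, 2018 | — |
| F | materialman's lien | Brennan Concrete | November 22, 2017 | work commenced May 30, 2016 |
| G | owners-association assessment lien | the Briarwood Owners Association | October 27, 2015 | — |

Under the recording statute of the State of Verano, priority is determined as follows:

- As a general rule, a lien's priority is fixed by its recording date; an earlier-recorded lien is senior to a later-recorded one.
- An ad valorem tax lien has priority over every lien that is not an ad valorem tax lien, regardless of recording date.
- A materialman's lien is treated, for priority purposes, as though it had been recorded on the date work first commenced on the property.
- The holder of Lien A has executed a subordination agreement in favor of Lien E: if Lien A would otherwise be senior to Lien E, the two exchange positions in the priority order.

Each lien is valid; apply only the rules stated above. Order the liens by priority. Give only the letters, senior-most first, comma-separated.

Effective dates: D's effective date is June 14, 2017, when work began; F is treated as recorded May 30, 2016, the work-commencement date.
C, as an ad valorem tax lien, has superpriority and ranks first.
Ordering the rest by effective date: A (February 26, 2015), G (October 27, 2015), F (May 30, 2016), B (September 10, 2016), D (June 14, 2017), E (January 3, 2018).
Because A would otherwise rank above E, the subordination swaps them.

C, E, G, F, B, D, A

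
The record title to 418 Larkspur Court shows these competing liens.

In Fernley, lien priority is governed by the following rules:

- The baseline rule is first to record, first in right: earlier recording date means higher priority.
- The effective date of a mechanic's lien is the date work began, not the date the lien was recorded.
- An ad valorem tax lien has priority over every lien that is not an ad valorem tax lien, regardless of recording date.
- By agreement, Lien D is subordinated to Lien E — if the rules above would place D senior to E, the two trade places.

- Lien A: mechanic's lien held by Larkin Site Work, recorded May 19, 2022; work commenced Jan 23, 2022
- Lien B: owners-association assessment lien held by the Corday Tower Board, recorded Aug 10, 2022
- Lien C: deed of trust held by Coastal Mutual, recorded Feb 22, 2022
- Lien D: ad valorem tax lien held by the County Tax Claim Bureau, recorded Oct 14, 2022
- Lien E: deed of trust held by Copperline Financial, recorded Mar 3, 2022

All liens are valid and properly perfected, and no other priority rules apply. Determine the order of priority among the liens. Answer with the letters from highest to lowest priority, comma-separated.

Adjusting effective dates: A relates back to Jan 23, 2022 (work commenced).
As an ad valorem tax lien, D is senior to every other lien.
The other liens, earliest effective date first: A (Jan 23, 2022), C (Feb 22, 2022), E (Mar 3, 2022), B (Aug 10, 2022).
D would otherwise be senior to E, so under the subordination agreement D and E exchange positions.

E, A, C, D, B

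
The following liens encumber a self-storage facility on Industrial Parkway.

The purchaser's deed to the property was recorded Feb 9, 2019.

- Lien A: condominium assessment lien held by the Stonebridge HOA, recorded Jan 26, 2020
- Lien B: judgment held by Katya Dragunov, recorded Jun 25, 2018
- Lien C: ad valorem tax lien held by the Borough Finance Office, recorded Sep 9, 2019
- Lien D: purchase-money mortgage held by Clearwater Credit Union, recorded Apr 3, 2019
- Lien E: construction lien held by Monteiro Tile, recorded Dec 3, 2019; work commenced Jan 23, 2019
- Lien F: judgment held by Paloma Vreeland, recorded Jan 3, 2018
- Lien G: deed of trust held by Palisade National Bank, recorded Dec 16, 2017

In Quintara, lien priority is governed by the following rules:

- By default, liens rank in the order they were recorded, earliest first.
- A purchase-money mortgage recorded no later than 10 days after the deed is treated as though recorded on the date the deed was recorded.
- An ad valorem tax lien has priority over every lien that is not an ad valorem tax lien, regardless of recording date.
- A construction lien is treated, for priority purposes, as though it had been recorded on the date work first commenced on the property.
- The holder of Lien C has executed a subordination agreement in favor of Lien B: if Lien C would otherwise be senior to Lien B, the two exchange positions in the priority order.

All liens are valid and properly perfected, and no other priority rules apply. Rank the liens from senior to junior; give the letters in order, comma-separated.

B, G, F, C, E, D, A

Adjusting effective dates: D missed the 10-day window (53 days after the deed), so its recording date stands; E relates back to Jan 23, 2019 (work commenced).
C, as an ad valorem tax lien, has superpriority and ranks first.
The other liens, earliest effective date first: G (Dec 16, 2017), F (Jan 3, 2018), B (Jun 25, 2018), E (Jan 23, 2019), D (Apr 3, 2019), A (Jan 26, 2020).
C would otherwise be senior to B, so under the subordination agreement C and B exchange positions.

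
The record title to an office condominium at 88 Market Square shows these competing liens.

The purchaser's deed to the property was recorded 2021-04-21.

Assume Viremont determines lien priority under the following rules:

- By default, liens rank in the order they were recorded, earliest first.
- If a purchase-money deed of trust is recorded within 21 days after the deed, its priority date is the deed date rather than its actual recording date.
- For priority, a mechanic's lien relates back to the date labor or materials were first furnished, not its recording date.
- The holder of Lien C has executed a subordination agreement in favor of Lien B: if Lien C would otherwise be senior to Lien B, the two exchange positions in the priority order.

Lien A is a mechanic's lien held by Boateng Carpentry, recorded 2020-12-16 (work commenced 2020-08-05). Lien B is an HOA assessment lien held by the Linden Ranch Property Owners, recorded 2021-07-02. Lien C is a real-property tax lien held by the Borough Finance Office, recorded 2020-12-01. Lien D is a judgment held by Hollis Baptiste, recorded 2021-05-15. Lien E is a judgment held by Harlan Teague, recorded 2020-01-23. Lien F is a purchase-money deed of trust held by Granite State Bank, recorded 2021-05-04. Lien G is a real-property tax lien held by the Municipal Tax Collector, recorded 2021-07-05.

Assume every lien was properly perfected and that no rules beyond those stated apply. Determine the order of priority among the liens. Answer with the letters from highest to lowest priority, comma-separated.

E, A, B, F, D, C, G

Effective dates after the stated exceptions: A is treated as recorded 2020-08-05, the work-commencement date; F was recorded within the 21-day window, so its effective date is the deed date 2021-04-21.
Ordering by effective date: E (2020-01-23), A (2020-08-05), C (2020-12-01), F (2021-04-21), D (2021-05-15), B (2021-07-02), G (2021-07-05).
C would otherwise be senior to B, so under the subordination agreement C and B exchange positions.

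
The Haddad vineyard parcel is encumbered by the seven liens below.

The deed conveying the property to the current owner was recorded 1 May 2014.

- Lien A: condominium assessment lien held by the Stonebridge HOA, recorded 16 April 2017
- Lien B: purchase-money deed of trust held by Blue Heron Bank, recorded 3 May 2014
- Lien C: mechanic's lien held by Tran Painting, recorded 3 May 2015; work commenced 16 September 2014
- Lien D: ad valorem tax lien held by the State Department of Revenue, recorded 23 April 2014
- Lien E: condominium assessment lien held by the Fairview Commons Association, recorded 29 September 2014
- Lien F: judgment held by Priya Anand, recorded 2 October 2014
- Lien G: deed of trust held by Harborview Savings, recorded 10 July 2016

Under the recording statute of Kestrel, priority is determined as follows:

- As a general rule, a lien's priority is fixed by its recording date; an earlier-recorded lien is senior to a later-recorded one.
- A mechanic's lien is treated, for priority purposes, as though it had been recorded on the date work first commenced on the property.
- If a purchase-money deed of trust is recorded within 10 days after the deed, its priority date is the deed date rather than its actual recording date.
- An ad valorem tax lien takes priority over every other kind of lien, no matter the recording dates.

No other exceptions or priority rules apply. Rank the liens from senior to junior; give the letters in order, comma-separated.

Effective dates: B was recorded within the 10-day window, so its effective date is the deed date 1 May 2014; C relates back to 16 September 2014 (work commenced).
D is an ad valorem tax lien and takes priority over every other lien.
The other liens, earliest effective date first: B (1 May 2014), C (16 September 2014), E (29 September 2014), F (2 October 2014), G (10 July 2016), A (16 April 2017).

D, B, C, E, F, G, A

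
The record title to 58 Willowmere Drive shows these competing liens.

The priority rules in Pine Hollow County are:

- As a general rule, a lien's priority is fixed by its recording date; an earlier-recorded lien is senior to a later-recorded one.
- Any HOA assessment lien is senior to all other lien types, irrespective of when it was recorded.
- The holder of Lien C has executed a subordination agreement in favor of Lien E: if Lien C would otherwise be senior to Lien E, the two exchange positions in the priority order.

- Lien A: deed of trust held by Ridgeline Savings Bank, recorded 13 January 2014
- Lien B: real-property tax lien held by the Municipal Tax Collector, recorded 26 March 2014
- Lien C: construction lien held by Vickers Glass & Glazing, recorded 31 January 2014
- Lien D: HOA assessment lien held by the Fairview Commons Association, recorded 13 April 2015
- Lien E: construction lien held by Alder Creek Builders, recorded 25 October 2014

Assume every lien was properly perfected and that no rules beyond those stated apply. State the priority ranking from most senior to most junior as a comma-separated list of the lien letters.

D is an HOA assessment lien, so it outranks all other liens regardless of date.
Among the remaining liens, by effective date: A (13 January 2014), C (31 January 2014), B (26 March 2014), E (25 October 2014).
C would otherwise be senior to E, so under the subordination agreement C and E exchange positions.

D, A, E, B, C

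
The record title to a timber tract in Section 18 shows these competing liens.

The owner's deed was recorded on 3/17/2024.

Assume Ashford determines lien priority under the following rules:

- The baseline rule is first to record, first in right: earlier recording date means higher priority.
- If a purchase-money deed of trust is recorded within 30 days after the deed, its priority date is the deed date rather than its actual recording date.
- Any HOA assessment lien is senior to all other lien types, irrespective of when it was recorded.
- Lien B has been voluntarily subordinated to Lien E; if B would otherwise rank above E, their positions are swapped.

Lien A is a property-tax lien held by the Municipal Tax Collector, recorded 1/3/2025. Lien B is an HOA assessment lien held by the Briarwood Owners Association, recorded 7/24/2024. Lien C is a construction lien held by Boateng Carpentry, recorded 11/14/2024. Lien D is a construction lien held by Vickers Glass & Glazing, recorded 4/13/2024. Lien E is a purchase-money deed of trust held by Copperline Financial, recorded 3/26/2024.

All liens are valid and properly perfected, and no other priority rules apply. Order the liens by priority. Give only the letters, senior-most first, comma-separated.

E, B, D, C, A

Adjusting effective dates: E was recorded within the 30-day window, so its effective date is the deed date 3/17/2024.
B is an HOA assessment lien, so it outranks all other liens regardless of date.
Among the remaining liens, by effective date: E (3/17/2024), D (4/13/2024), C (11/14/2024), A (1/3/2025).
B is senior to E before the subordination, so the two trade places.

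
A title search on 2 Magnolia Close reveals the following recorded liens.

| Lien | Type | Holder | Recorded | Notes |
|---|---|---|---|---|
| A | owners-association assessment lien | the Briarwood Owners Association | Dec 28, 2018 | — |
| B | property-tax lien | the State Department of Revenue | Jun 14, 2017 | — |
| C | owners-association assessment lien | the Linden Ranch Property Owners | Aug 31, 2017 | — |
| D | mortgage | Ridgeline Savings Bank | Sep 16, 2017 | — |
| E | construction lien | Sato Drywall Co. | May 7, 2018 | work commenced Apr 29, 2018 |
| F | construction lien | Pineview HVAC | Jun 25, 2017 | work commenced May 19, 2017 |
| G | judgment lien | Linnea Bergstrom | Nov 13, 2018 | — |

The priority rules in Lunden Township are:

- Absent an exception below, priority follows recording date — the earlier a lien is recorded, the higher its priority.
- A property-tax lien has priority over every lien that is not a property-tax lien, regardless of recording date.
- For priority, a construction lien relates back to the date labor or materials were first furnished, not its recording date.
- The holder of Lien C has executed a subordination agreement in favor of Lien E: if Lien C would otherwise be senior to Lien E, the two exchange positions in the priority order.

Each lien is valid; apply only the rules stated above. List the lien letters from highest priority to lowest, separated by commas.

Effective dates: E relates back to Apr 29, 2018 (work commenced); F relates back to May 19, 2017 (work commenced).
B is a property-tax lien and takes priority over every other lien.
Among the remaining liens, by effective date: F (May 19, 2017), C (Aug 31, 2017), D (Sep 16, 2017), E (Apr 29, 2018), G (Nov 13, 2018), A (Dec 28, 2018).
Because C would otherwise rank above E, the subordination swaps them.

B, F, E, D, C, G, A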